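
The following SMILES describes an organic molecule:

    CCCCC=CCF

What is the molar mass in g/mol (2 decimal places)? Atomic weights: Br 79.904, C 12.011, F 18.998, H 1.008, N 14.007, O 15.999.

116.18 g/mol

First, the molecular formula is C7H13F (counting implicit H from valence).
  C: 7 × 12.011 = 84.077
  F: 1 × 18.998 = 18.998
  H: 13 × 1.008 = 13.104
Sum: 7×12.011 + 1×18.998 + 13×1.008 = 116.179 → 116.18 g/mol.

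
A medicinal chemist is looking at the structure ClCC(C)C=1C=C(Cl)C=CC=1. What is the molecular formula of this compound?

Walk through each heavy atom and fill implicit hydrogens from standard valence (C 4, N 3, O 2, S 2, halogen 1):
  atom 1: Cl (halogen, monovalent) → 0 H
  atom 2: C, bond orders sum to 2 (valence 4) → 2 H
  atom 3: C, bond orders sum to 3 (valence 4) → 1 H
  atom 4: C, bond orders sum to 1 (valence 4) → 3 H
  atom 5: C, bond orders sum to 4 (valence 4) → 0 H
  atom 6: C, bond orders sum to 3 (valence 4) → 1 H
  atom 7: C, bond orders sum to 4 (valence 4) → 0 H
  atom 8: Cl (halogen, monovalent) → 0 H
  atom 9: C, bond orders sum to 3 (valence 4) → 1 H
  atom 10: C, bond orders sum to 3 (valence 4) → 1 H
  atom 11: C, bond orders sum to 3 (valence 4) → 1 H
Totals → C:9, H:10, Cl:2.

C9H10Cl2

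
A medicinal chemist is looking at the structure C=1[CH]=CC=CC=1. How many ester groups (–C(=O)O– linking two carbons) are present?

Scan the SMILES for the ester motif — none present.

0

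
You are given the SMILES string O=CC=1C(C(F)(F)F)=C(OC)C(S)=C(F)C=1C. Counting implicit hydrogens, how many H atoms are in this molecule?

8

Walk through each heavy atom and fill implicit hydrogens from standard valence (C 4, N 3, O 2, S 2, halogen 1):
  atom 1: O, bond orders sum to 2 (valence 2) → 0 H
  atom 2: C, bond orders sum to 3 (valence 4) → 1 H
  atom 3: C, bond orders sum to 4 (valence 4) → 0 H
  atom 4: C, bond orders sum to 4 (valence 4) → 0 H
  atom 5: C, bond orders sum to 4 (valence 4) → 0 H
  atom 6: F (halogen, monovalent) → 0 H
  atom 7: F (halogen, monovalent) → 0 H
  atom 8: F (halogen, monovalent) → 0 H
  atom 9: C, bond orders sum to 4 (valence 4) → 0 H
  atom 10: O, bond orders sum to 2 (valence 2) → 0 H
  atom 11: C, bond orders sum to 1 (valence 4) → 3 H
  atom 12: C, bond orders sum to 4 (valence 4) → 0 H
  atom 13: S, bond orders sum to 1 (valence 2) → 1 H
  atom 14: C, bond orders sum to 4 (valence 4) → 0 H
  atom 15: F (halogen, monovalent) → 0 H
  atom 16: C, bond orders sum to 4 (valence 4) → 0 H
  atom 17: C, bond orders sum to 1 (valence 4) → 3 H
Total hydrogens: 8.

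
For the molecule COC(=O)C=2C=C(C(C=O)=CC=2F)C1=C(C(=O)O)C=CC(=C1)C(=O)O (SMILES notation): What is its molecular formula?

C17H11FO7

Walk through each heavy atom and fill implicit hydrogens from standard valence (C 4, N 3, O 2, S 2, halogen 1):
  atom 1: C, bond orders sum to 1 (valence 4) → 3 H
  atom 2: O, bond orders sum to 2 (valence 2) → 0 H
  atom 3: C, bond orders sum to 4 (valence 4) → 0 H
  atom 4: O, bond orders sum to 2 (valence 2) → 0 H
  atom 5: C, bond orders sum to 4 (valence 4) → 0 H
  atom 6: C, bond orders sum to 3 (valence 4) → 1 H
  atom 7: C, bond orders sum to 4 (valence 4) → 0 H
  atom 8: C, bond orders sum to 4 (valence 4) → 0 H
  atom 9: C, bond orders sum to 3 (valence 4) → 1 H
  atom 10: O, bond orders sum to 2 (valence 2) → 0 H
  atom 11: C, bond orders sum to 3 (valence 4) → 1 H
  atom 12: C, bond orders sum to 4 (valence 4) → 0 H
  atom 13: F (halogen, monovalent) → 0 H
  atom 14: C, bond orders sum to 4 (valence 4) → 0 H
  atom 15: C, bond orders sum to 4 (valence 4) → 0 H
  atom 16: C, bond orders sum to 4 (valence 4) → 0 H
  atom 17: O, bond orders sum to 2 (valence 2) → 0 H
  atom 18: O, bond orders sum to 1 (valence 2) → 1 H
  atom 19: C, bond orders sum to 3 (valence 4) → 1 H
  atom 20: C, bond orders sum to 3 (valence 4) → 1 H
  atom 21: C, bond orders sum to 4 (valence 4) → 0 H
  atom 22: C, bond orders sum to 3 (valence 4) → 1 H
  atom 23: C, bond orders sum to 4 (valence 4) → 0 H
  atom 24: O, bond orders sum to 2 (valence 2) → 0 H
  atom 25: O, bond orders sum to 1 (valence 2) → 1 H
Totals → C:17, H:11, F:1, O:7.
In Hill order: C17H11FO7.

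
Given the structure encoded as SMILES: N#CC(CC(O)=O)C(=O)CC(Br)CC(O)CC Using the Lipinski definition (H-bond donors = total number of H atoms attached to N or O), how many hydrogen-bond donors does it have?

Donors: find every N or O and count the H atoms it carries.
  atom 1 (N): bond orders sum to 3 → 0 H
  atom 6 (O): bond orders sum to 1 → 1 H
  atom 7 (O): bond orders sum to 2 → 0 H
  atom 9 (O): bond orders sum to 2 → 0 H
  atom 15 (O): bond orders sum to 1 → 1 H
Lipinski HBD = 2.

2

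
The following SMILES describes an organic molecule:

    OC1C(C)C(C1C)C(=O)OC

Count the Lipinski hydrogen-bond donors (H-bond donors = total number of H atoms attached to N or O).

Donors: find every N or O and count the H atoms it carries.
  atom 1 (O): bond orders sum to 1 → 1 H
  atom 9 (O): bond orders sum to 2 → 0 H
  atom 10 (O): bond orders sum to 2 → 0 H
Lipinski HBD = 1.

1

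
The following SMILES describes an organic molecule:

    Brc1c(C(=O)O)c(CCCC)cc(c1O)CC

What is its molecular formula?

C13H17BrO3

Walk through each heavy atom and fill implicit hydrogens from standard valence (C 4, N 3, O 2, S 2, halogen 1); for lowercase aromatic atoms, an aromatic c carries 1 H when it has two neighbours and 0 H with three, and aromatic n carries 0 H:
  atom 1: Br (halogen, monovalent) → 0 H
  atom 2: aromatic c, 3 neighbours → 0 H
  atom 3: aromatic c, 3 neighbours → 0 H
  atom 4: C, bond orders sum to 4 (valence 4) → 0 H
  atom 5: O, bond orders sum to 2 (valence 2) → 0 H
  atom 6: O, bond orders sum to 1 (valence 2) → 1 H
  atom 7: aromatic c, 3 neighbours → 0 H
  atom 8: C, bond orders sum to 2 (valence 4) → 2 H
  atom 9: C, bond orders sum to 2 (valence 4) → 2 H
  atom 10: C, bond orders sum to 2 (valence 4) → 2 H
  atom 11: C, bond orders sum to 1 (valence 4) → 3 H
  atom 12: aromatic c, 2 neighbours → 1 H
  atom 13: aromatic c, 3 neighbours → 0 H
  atom 14: aromatic c, 3 neighbours → 0 H
  atom 15: O, bond orders sum to 1 (valence 2) → 1 H
  atom 16: C, bond orders sum to 2 (valence 4) → 2 H
  atom 17: C, bond orders sum to 1 (valence 4) → 3 H
Totals → C:13, H:17, Br:1, O:3.
In Hill order: C13H17BrO3.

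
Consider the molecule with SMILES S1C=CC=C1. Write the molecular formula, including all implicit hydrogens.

Walk through each heavy atom and fill implicit hydrogens from standard valence (C 4, N 3, O 2, S 2, halogen 1):
  atom 1: S, bond orders sum to 2 (valence 2) → 0 H
  atom 2: C, bond orders sum to 3 (valence 4) → 1 H
  atom 3: C, bond orders sum to 3 (valence 4) → 1 H
  atom 4: C, bond orders sum to 3 (valence 4) → 1 H
  atom 5: C, bond orders sum to 3 (valence 4) → 1 H
Totals → C:4, H:4, S:1.
In Hill order: C4H4S.

C4H4S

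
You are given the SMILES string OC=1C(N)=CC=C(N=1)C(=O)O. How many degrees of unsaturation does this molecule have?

Molecular formula: C6H6N2O3.
DoU = (2C + 2 + N − H − X) / 2, where X is the halogen count and O/S are ignored.
    = (2·6 + 2 + 2 − 6 − 0) / 2 = 10 / 2 = 5.

5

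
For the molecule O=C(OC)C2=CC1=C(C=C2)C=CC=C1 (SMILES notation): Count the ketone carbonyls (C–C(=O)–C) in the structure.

0

Scan the SMILES for the ketone motif — none present.
Groups that are present: 1 ester.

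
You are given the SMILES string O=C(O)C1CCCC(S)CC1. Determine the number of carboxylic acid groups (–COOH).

The carboxylic acid motif appears at heavy-atom position 2 in the SMILES.
Other groups present: 1 thiol.
Carboxylic acid count: 1.

1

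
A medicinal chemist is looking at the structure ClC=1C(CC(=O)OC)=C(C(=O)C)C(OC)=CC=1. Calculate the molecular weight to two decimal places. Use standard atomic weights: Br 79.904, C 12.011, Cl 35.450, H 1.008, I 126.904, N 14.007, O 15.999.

256.68 g/mol

First, the molecular formula is C12H13ClO4 (counting implicit H from valence).
  C: 12 × 12.011 = 144.132
  Cl: 1 × 35.450 = 35.450
  H: 13 × 1.008 = 13.104
  O: 4 × 15.999 = 63.996
Sum: 12×12.011 + 1×35.450 + 13×1.008 + 4×15.999 = 256.682 → 256.68 g/mol.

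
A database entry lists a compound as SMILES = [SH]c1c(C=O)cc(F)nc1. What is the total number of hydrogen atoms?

Walk through each heavy atom and fill implicit hydrogens from standard valence (C 4, N 3, O 2, S 2, halogen 1); for lowercase aromatic atoms, an aromatic c carries 1 H when it has two neighbours and 0 H with three, and aromatic n carries 0 H:
  atom 1: S with explicit H count 1
  atom 2: aromatic c, 3 neighbours → 0 H
  atom 3: aromatic c, 3 neighbours → 0 H
  atom 4: C, bond orders sum to 3 (valence 4) → 1 H
  atom 5: O, bond orders sum to 2 (valence 2) → 0 H
  atom 6: aromatic c, 2 neighbours → 1 H
  atom 7: aromatic c, 3 neighbours → 0 H
  atom 8: F (halogen, monovalent) → 0 H
  atom 9: aromatic n, 2 neighbours → 0 H
  atom 10: aromatic c, 2 neighbours → 1 H
Total hydrogens: 4.

4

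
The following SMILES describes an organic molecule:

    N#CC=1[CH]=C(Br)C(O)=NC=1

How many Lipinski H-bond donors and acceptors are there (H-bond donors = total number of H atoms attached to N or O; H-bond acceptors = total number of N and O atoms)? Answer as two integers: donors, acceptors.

1, 3

Donors: find every N or O and count the H atoms it carries.
  atom 1 (N): bond orders sum to 3 → 0 H
  atom 8 (O): bond orders sum to 1 → 1 H
  atom 9 (N): bond orders sum to 3 → 0 H
Lipinski HBD = 1.
Acceptors: N atoms = 2, O atoms = 1 → HBA = 3.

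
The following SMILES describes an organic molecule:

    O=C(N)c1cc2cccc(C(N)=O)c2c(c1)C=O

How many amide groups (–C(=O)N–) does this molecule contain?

The amide motif appears at heavy-atom positions 2, 11 in the SMILES.
Other groups present: 1 aldehyde.
Amide count: 2.

2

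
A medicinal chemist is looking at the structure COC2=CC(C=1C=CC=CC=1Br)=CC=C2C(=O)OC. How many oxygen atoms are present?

3

Scan the SMILES for O atoms (remember two-letter symbols like Cl and Br are single atoms).
Oxygen count: 3.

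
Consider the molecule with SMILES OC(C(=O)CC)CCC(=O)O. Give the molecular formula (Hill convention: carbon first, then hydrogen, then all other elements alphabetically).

Walk through each heavy atom and fill implicit hydrogens from standard valence (C 4, N 3, O 2, S 2, halogen 1):
  atom 1: O, bond orders sum to 1 (valence 2) → 1 H
  atom 2: C, bond orders sum to 3 (valence 4) → 1 H
  atom 3: C, bond orders sum to 4 (valence 4) → 0 H
  atom 4: O, bond orders sum to 2 (valence 2) → 0 H
  atom 5: C, bond orders sum to 2 (valence 4) → 2 H
  atom 6: C, bond orders sum to 1 (valence 4) → 3 H
  atom 7: C, bond orders sum to 2 (valence 4) → 2 H
  atom 8: C, bond orders sum to 2 (valence 4) → 2 H
  atom 9: C, bond orders sum to 4 (valence 4) → 0 H
  atom 10: O, bond orders sum to 2 (valence 2) → 0 H
  atom 11: O, bond orders sum to 1 (valence 2) → 1 H
Totals → C:7, H:12, O:4.

C7H12O4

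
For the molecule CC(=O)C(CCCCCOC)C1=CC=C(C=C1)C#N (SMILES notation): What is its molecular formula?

Walk through each heavy atom and fill implicit hydrogens from standard valence (C 4, N 3, O 2, S 2, halogen 1):
  atom 1: C, bond orders sum to 1 (valence 4) → 3 H
  atom 2: C, bond orders sum to 4 (valence 4) → 0 H
  atom 3: O, bond orders sum to 2 (valence 2) → 0 H
  atom 4: C, bond orders sum to 3 (valence 4) → 1 H
  atom 5: C, bond orders sum to 2 (valence 4) → 2 H
  atom 6: C, bond orders sum to 2 (valence 4) → 2 H
  atom 7: C, bond orders sum to 2 (valence 4) → 2 H
  atom 8: C, bond orders sum to 2 (valence 4) → 2 H
  atom 9: C, bond orders sum to 2 (valence 4) → 2 H
  atom 10: O, bond orders sum to 2 (valence 2) → 0 H
  atom 11: C, bond orders sum to 1 (valence 4) → 3 H
  atom 12: C, bond orders sum to 4 (valence 4) → 0 H
  atom 13: C, bond orders sum to 3 (valence 4) → 1 H
  atom 14: C, bond orders sum to 3 (valence 4) → 1 H
  atom 15: C, bond orders sum to 4 (valence 4) → 0 H
  atom 16: C, bond orders sum to 3 (valence 4) → 1 H
  atom 17: C, bond orders sum to 3 (valence 4) → 1 H
  atom 18: C, bond orders sum to 4 (valence 4) → 0 H
  atom 19: N, bond orders sum to 3 (valence 3) → 0 H
Totals → C:16, H:21, N:1, O:2.
In Hill order: C16H21NO2.

C16H21NO2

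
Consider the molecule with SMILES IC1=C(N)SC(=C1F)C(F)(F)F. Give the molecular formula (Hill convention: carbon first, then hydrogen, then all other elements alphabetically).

C5H2F4INS

Walk through each heavy atom and fill implicit hydrogens from standard valence (C 4, N 3, O 2, S 2, halogen 1):
  atom 1: I (halogen, monovalent) → 0 H
  atom 2: C, bond orders sum to 4 (valence 4) → 0 H
  atom 3: C, bond orders sum to 4 (valence 4) → 0 H
  atom 4: N, bond orders sum to 1 (valence 3) → 2 H
  atom 5: S, bond orders sum to 2 (valence 2) → 0 H
  atom 6: C, bond orders sum to 4 (valence 4) → 0 H
  atom 7: C, bond orders sum to 4 (valence 4) → 0 H
  atom 8: F (halogen, monovalent) → 0 H
  atom 9: C, bond orders sum to 4 (valence 4) → 0 H
  atom 10: F (halogen, monovalent) → 0 H
  atom 11: F (halogen, monovalent) → 0 H
  atom 12: F (halogen, monovalent) → 0 H
Totals → C:5, H:2, F:4, I:1, N:1, S:1.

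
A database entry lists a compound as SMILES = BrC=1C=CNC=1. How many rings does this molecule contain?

1

In SMILES, each pair of matching ring-closure digits denotes one ring-closing bond; the number of such bonds equals the number of independent rings.
Ring-closure bonds here: 1.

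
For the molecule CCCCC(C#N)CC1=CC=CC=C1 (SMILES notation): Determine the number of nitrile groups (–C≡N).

The nitrile motif appears at heavy-atom position 6 in the SMILES.
Nitrile count: 1.

1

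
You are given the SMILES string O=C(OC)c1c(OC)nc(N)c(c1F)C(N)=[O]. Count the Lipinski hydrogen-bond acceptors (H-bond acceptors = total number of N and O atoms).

N atoms: 3; O atoms: 4.
Lipinski HBA = 3 + 4 = 7.

7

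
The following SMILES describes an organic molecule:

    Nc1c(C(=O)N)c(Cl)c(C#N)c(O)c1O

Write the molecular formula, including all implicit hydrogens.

Walk through each heavy atom and fill implicit hydrogens from standard valence (C 4, N 3, O 2, S 2, halogen 1); for lowercase aromatic atoms, an aromatic c carries 1 H when it has two neighbours and 0 H with three, and aromatic n carries 0 H:
  atom 1: N, bond orders sum to 1 (valence 3) → 2 H
  atom 2: aromatic c, 3 neighbours → 0 H
  atom 3: aromatic c, 3 neighbours → 0 H
  atom 4: C, bond orders sum to 4 (valence 4) → 0 H
  atom 5: O, bond orders sum to 2 (valence 2) → 0 H
  atom 6: N, bond orders sum to 1 (valence 3) → 2 H
  atom 7: aromatic c, 3 neighbours → 0 H
  atom 8: Cl (halogen, monovalent) → 0 H
  atom 9: aromatic c, 3 neighbours → 0 H
  atom 10: C, bond orders sum to 4 (valence 4) → 0 H
  atom 11: N, bond orders sum to 3 (valence 3) → 0 H
  atom 12: aromatic c, 3 neighbours → 0 H
  atom 13: O, bond orders sum to 1 (valence 2) → 1 H
  atom 14: aromatic c, 3 neighbours → 0 H
  atom 15: O, bond orders sum to 1 (valence 2) → 1 H
Totals → C:8, H:6, Cl:1, N:3, O:3.

C8H6ClN3O3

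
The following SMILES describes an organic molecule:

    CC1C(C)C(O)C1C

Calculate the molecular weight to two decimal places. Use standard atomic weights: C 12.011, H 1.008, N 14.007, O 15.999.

First, the molecular formula is C7H14O (counting implicit H from valence).
  C: 7 × 12.011 = 84.077
  H: 14 × 1.008 = 14.112
  O: 1 × 15.999 = 15.999
Sum: 7×12.011 + 14×1.008 + 1×15.999 = 114.188 → 114.19 g/mol.

114.19 g/mol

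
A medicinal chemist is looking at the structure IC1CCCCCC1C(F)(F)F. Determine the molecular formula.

C8H12F3I

Walk through each heavy atom and fill implicit hydrogens from standard valence (C 4, N 3, O 2, S 2, halogen 1):
  atom 1: I (halogen, monovalent) → 0 H
  atom 2: C, bond orders sum to 3 (valence 4) → 1 H
  atom 3: C, bond orders sum to 2 (valence 4) → 2 H
  atom 4: C, bond orders sum to 2 (valence 4) → 2 H
  atom 5: C, bond orders sum to 2 (valence 4) → 2 H
  atom 6: C, bond orders sum to 2 (valence 4) → 2 H
  atom 7: C, bond orders sum to 2 (valence 4) → 2 H
  atom 8: C, bond orders sum to 3 (valence 4) → 1 H
  atom 9: C, bond orders sum to 4 (valence 4) → 0 H
  atom 10: F (halogen, monovalent) → 0 H
  atom 11: F (halogen, monovalent) → 0 H
  atom 12: F (halogen, monovalent) → 0 H
Totals → C:8, H:12, F:3, I:1.
In Hill order: C8H12F3I.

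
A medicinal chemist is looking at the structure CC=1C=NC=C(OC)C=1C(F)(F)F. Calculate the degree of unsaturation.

4

Molecular formula: C8H8F3NO.
DoU = (2C + 2 + N − H − X) / 2, where X is the halogen count and O/S are ignored.
    = (2·8 + 2 + 1 − 8 − 3) / 2 = 8 / 2 = 4.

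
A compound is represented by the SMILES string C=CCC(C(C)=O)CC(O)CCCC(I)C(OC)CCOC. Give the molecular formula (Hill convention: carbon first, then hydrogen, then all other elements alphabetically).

Walk through each heavy atom and fill implicit hydrogens from standard valence (C 4, N 3, O 2, S 2, halogen 1):
  atom 1: C, bond orders sum to 2 (valence 4) → 2 H
  atom 2: C, bond orders sum to 3 (valence 4) → 1 H
  atom 3: C, bond orders sum to 2 (valence 4) → 2 H
  atom 4: C, bond orders sum to 3 (valence 4) → 1 H
  atom 5: C, bond orders sum to 4 (valence 4) → 0 H
  atom 6: C, bond orders sum to 1 (valence 4) → 3 H
  atom 7: O, bond orders sum to 2 (valence 2) → 0 H
  atom 8: C, bond orders sum to 2 (valence 4) → 2 H
  atom 9: C, bond orders sum to 3 (valence 4) → 1 H
  atom 10: O, bond orders sum to 1 (valence 2) → 1 H
  atom 11: C, bond orders sum to 2 (valence 4) → 2 H
  atom 12: C, bond orders sum to 2 (valence 4) → 2 H
  atom 13: C, bond orders sum to 2 (valence 4) → 2 H
  atom 14: C, bond orders sum to 3 (valence 4) → 1 H
  atom 15: I (halogen, monovalent) → 0 H
  atom 16: C, bond orders sum to 3 (valence 4) → 1 H
  atom 17: O, bond orders sum to 2 (valence 2) → 0 H
  atom 18: C, bond orders sum to 1 (valence 4) → 3 H
  atom 19: C, bond orders sum to 2 (valence 4) → 2 H
  atom 20: C, bond orders sum to 2 (valence 4) → 2 H
  atom 21: O, bond orders sum to 2 (valence 2) → 0 H
  atom 22: C, bond orders sum to 1 (valence 4) → 3 H
Totals → C:17, H:31, I:1, O:4.
In Hill order: C17H31IO4.

C17H31IO4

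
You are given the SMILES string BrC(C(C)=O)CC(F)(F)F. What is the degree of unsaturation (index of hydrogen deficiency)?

Degree of unsaturation = (number of rings) + (number of π bonds).
Ring closures in the SMILES: 0.
π bonds: 1 double bond (each 1 DoU) → 1 DoU from unsaturation.
Total DoU = 0 + 1 = 1.

1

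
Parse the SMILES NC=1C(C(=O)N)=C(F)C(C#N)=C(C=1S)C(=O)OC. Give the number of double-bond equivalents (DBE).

8

Molecular formula: C10H8FN3O3S.
DoU = (2C + 2 + N − H − X) / 2, where X is the halogen count and O/S are ignored.
    = (2·10 + 2 + 3 − 8 − 1) / 2 = 16 / 2 = 8.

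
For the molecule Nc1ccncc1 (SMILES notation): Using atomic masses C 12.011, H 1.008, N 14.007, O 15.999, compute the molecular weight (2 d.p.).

First, the molecular formula is C5H6N2 (counting implicit H from valence).
  C: 5 × 12.011 = 60.055
  H: 6 × 1.008 = 6.048
  N: 2 × 14.007 = 28.014
Sum: 5×12.011 + 6×1.008 + 2×14.007 = 94.117 → 94.12 g/mol.

94.12 g/mol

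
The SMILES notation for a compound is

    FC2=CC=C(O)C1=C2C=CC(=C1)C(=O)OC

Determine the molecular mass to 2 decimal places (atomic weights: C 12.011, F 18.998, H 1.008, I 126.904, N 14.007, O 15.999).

220.20 g/mol

First, the molecular formula is C12H9FO3 (counting implicit H from valence).
  C: 12 × 12.011 = 144.132
  F: 1 × 18.998 = 18.998
  H: 9 × 1.008 = 9.072
  O: 3 × 15.999 = 47.997
Sum: 12×12.011 + 1×18.998 + 9×1.008 + 3×15.999 = 220.199 → 220.20 g/mol.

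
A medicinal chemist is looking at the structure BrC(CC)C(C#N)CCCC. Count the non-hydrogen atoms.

11

Every atom symbol written in the SMILES (organic subset) is one heavy atom; implicit H are not written.
Heavy atoms by element → Br:1, C:9, N:1.
Total: 11.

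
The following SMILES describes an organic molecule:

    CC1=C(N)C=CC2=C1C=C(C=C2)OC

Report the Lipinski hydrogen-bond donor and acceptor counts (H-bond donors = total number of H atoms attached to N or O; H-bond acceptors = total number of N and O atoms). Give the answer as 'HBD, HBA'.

Donors: find every N or O and count the H atoms it carries.
  atom 4 (N): bond orders sum to 1 → 2 H
  atom 13 (O): bond orders sum to 2 → 0 H
Lipinski HBD = 2.
Acceptors: N atoms = 1, O atoms = 1 → HBA = 2.

2, 2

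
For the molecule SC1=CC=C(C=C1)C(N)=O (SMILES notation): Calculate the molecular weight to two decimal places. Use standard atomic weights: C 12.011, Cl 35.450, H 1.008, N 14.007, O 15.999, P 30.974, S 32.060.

First, the molecular formula is C7H7NOS (counting implicit H from valence).
  C: 7 × 12.011 = 84.077
  H: 7 × 1.008 = 7.056
  N: 1 × 14.007 = 14.007
  O: 1 × 15.999 = 15.999
  S: 1 × 32.060 = 32.060
Sum: 7×12.011 + 7×1.008 + 1×14.007 + 1×15.999 + 1×32.060 = 153.199 → 153.20 g/mol.

153.20 g/mol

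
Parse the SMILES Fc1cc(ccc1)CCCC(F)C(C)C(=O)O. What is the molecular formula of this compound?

Walk through each heavy atom and fill implicit hydrogens from standard valence (C 4, N 3, O 2, S 2, halogen 1); for lowercase aromatic atoms, an aromatic c carries 1 H when it has two neighbours and 0 H with three, and aromatic n carries 0 H:
  atom 1: F (halogen, monovalent) → 0 H
  atom 2: aromatic c, 3 neighbours → 0 H
  atom 3: aromatic c, 2 neighbours → 1 H
  atom 4: aromatic c, 3 neighbours → 0 H
  atom 5: aromatic c, 2 neighbours → 1 H
  atom 6: aromatic c, 2 neighbours → 1 H
  atom 7: aromatic c, 2 neighbours → 1 H
  atom 8: C, bond orders sum to 2 (valence 4) → 2 H
  atom 9: C, bond orders sum to 2 (valence 4) → 2 H
  atom 10: C, bond orders sum to 2 (valence 4) → 2 H
  atom 11: C, bond orders sum to 3 (valence 4) → 1 H
  atom 12: F (halogen, monovalent) → 0 H
  atom 13: C, bond orders sum to 3 (valence 4) → 1 H
  atom 14: C, bond orders sum to 1 (valence 4) → 3 H
  atom 15: C, bond orders sum to 4 (valence 4) → 0 H
  atom 16: O, bond orders sum to 2 (valence 2) → 0 H
  atom 17: O, bond orders sum to 1 (valence 2) → 1 H
Totals → C:13, H:16, F:2, O:2.

C13H16F2O2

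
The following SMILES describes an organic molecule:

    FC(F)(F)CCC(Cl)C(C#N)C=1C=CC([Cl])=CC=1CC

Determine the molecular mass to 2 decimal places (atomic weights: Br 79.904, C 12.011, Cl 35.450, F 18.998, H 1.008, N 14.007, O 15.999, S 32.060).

First, the molecular formula is C14H14Cl2F3N (counting implicit H from valence).
  C: 14 × 12.011 = 168.154
  Cl: 2 × 35.450 = 70.900
  F: 3 × 18.998 = 56.994
  H: 14 × 1.008 = 14.112
  N: 1 × 14.007 = 14.007
Sum: 14×12.011 + 2×35.450 + 3×18.998 + 14×1.008 + 1×14.007 = 324.167 → 324.17 g/mol.

324.17 g/mol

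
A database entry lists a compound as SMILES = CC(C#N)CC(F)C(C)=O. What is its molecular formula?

C7H10FNO

Walk through each heavy atom and fill implicit hydrogens from standard valence (C 4, N 3, O 2, S 2, halogen 1):
  atom 1: C, bond orders sum to 1 (valence 4) → 3 H
  atom 2: C, bond orders sum to 3 (valence 4) → 1 H
  atom 3: C, bond orders sum to 4 (valence 4) → 0 H
  atom 4: N, bond orders sum to 3 (valence 3) → 0 H
  atom 5: C, bond orders sum to 2 (valence 4) → 2 H
  atom 6: C, bond orders sum to 3 (valence 4) → 1 H
  atom 7: F (halogen, monovalent) → 0 H
  atom 8: C, bond orders sum to 4 (valence 4) → 0 H
  atom 9: C, bond orders sum to 1 (valence 4) → 3 H
  atom 10: O, bond orders sum to 2 (valence 2) → 0 H
Totals → C:7, H:10, F:1, N:1, O:1.
In Hill order: C7H10FNO.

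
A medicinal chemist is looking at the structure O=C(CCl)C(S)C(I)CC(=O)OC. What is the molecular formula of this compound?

Walk through each heavy atom and fill implicit hydrogens from standard valence (C 4, N 3, O 2, S 2, halogen 1):
  atom 1: O, bond orders sum to 2 (valence 2) → 0 H
  atom 2: C, bond orders sum to 4 (valence 4) → 0 H
  atom 3: C, bond orders sum to 2 (valence 4) → 2 H
  atom 4: Cl (halogen, monovalent) → 0 H
  atom 5: C, bond orders sum to 3 (valence 4) → 1 H
  atom 6: S, bond orders sum to 1 (valence 2) → 1 H
  atom 7: C, bond orders sum to 3 (valence 4) → 1 H
  atom 8: I (halogen, monovalent) → 0 H
  atom 9: C, bond orders sum to 2 (valence 4) → 2 H
  atom 10: C, bond orders sum to 4 (valence 4) → 0 H
  atom 11: O, bond orders sum to 2 (valence 2) → 0 H
  atom 12: O, bond orders sum to 2 (valence 2) → 0 H
  atom 13: C, bond orders sum to 1 (valence 4) → 3 H
Totals → C:7, H:10, Cl:1, I:1, O:3, S:1.
In Hill order: C7H10ClIO3S.

C7H10ClIO3S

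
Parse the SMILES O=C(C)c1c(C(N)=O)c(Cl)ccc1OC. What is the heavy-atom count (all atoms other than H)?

15

Every atom symbol written in the SMILES (organic subset) is one heavy atom; implicit H are not written.
Heavy atoms by element → C:10, Cl:1, N:1, O:3.
Total: 15.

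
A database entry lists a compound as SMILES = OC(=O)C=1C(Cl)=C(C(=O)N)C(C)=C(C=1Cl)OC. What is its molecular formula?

Walk through each heavy atom and fill implicit hydrogens from standard valence (C 4, N 3, O 2, S 2, halogen 1):
  atom 1: O, bond orders sum to 1 (valence 2) → 1 H
  atom 2: C, bond orders sum to 4 (valence 4) → 0 H
  atom 3: O, bond orders sum to 2 (valence 2) → 0 H
  atom 4: C, bond orders sum to 4 (valence 4) → 0 H
  atom 5: C, bond orders sum to 4 (valence 4) → 0 H
  atom 6: Cl (halogen, monovalent) → 0 H
  atom 7: C, bond orders sum to 4 (valence 4) → 0 H
  atom 8: C, bond orders sum to 4 (valence 4) → 0 H
  atom 9: O, bond orders sum to 2 (valence 2) → 0 H
  atom 10: N, bond orders sum to 1 (valence 3) → 2 H
  atom 11: C, bond orders sum to 4 (valence 4) → 0 H
  atom 12: C, bond orders sum to 1 (valence 4) → 3 H
  atom 13: C, bond orders sum to 4 (valence 4) → 0 H
  atom 14: C, bond orders sum to 4 (valence 4) → 0 H
  atom 15: Cl (halogen, monovalent) → 0 H
  atom 16: O, bond orders sum to 2 (valence 2) → 0 H
  atom 17: C, bond orders sum to 1 (valence 4) → 3 H
Totals → C:10, H:9, Cl:2, N:1, O:4.
In Hill order: C10H9Cl2NO4.

C10H9Cl2NO4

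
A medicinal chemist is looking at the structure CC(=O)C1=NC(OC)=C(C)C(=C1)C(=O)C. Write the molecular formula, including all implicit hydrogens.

Walk through each heavy atom and fill implicit hydrogens from standard valence (C 4, N 3, O 2, S 2, halogen 1):
  atom 1: C, bond orders sum to 1 (valence 4) → 3 H
  atom 2: C, bond orders sum to 4 (valence 4) → 0 H
  atom 3: O, bond orders sum to 2 (valence 2) → 0 H
  atom 4: C, bond orders sum to 4 (valence 4) → 0 H
  atom 5: N, bond orders sum to 3 (valence 3) → 0 H
  atom 6: C, bond orders sum to 4 (valence 4) → 0 H
  atom 7: O, bond orders sum to 2 (valence 2) → 0 H
  atom 8: C, bond orders sum to 1 (valence 4) → 3 H
  atom 9: C, bond orders sum to 4 (valence 4) → 0 H
  atom 10: C, bond orders sum to 1 (valence 4) → 3 H
  atom 11: C, bond orders sum to 4 (valence 4) → 0 H
  atom 12: C, bond orders sum to 3 (valence 4) → 1 H
  atom 13: C, bond orders sum to 4 (valence 4) → 0 H
  atom 14: O, bond orders sum to 2 (valence 2) → 0 H
  atom 15: C, bond orders sum to 1 (valence 4) → 3 H
Totals → C:11, H:13, N:1, O:3.
In Hill order: C11H13NO3.

C11H13NO3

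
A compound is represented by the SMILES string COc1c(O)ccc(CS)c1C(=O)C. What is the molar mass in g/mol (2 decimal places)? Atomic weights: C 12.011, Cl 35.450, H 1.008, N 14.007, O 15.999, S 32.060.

First, the molecular formula is C10H12O3S (counting implicit H from valence).
  C: 10 × 12.011 = 120.110
  H: 12 × 1.008 = 12.096
  O: 3 × 15.999 = 47.997
  S: 1 × 32.060 = 32.060
Sum: 10×12.011 + 12×1.008 + 3×15.999 + 1×32.060 = 212.263 → 212.26 g/mol.

212.26 g/mol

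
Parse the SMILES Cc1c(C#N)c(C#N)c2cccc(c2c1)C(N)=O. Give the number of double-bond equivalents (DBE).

12

Molecular formula: C14H9N3O.
DoU = (2C + 2 + N − H − X) / 2, where X is the halogen count and O/S are ignored.
    = (2·14 + 2 + 3 − 9 − 0) / 2 = 24 / 2 = 12.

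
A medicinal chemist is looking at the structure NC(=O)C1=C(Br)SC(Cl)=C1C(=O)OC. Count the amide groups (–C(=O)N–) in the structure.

1

The amide motif appears at heavy-atom position 2 in the SMILES.
Other groups present: 1 ester.
Amide count: 1.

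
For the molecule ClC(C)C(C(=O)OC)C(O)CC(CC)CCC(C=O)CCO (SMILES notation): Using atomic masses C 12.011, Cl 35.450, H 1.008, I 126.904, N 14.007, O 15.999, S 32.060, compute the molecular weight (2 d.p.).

First, the molecular formula is C16H29ClO5 (counting implicit H from valence).
  C: 16 × 12.011 = 192.176
  Cl: 1 × 35.450 = 35.450
  H: 29 × 1.008 = 29.232
  O: 5 × 15.999 = 79.995
Sum: 16×12.011 + 1×35.450 + 29×1.008 + 5×15.999 = 336.853 → 336.85 g/mol.

336.85 g/mol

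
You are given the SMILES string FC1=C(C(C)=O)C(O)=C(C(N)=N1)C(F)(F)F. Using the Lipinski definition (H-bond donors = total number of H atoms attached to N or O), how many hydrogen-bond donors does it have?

3

Donors: find every N or O and count the H atoms it carries.
  atom 6 (O): bond orders sum to 2 → 0 H
  atom 8 (O): bond orders sum to 1 → 1 H
  atom 11 (N): bond orders sum to 1 → 2 H
  atom 12 (N): bond orders sum to 3 → 0 H
Lipinski HBD = 3.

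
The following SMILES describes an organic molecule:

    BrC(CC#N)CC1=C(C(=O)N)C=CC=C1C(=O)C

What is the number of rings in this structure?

1

In SMILES, each pair of matching ring-closure digits denotes one ring-closing bond; the number of such bonds equals the number of independent rings.
Ring-closure bonds here: 1.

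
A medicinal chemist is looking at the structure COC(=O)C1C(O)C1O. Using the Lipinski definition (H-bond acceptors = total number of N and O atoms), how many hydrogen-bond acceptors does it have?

4

N atoms: 0; O atoms: 4.
Lipinski HBA = 0 + 4 = 4.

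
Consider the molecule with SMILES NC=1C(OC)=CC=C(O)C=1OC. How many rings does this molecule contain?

In SMILES, each pair of matching ring-closure digits denotes one ring-closing bond; the number of such bonds equals the number of independent rings.
Ring-closure bonds here: 1.

1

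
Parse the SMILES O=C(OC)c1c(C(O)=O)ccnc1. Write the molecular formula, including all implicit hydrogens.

Walk through each heavy atom and fill implicit hydrogens from standard valence (C 4, N 3, O 2, S 2, halogen 1); for lowercase aromatic atoms, an aromatic c carries 1 H when it has two neighbours and 0 H with three, and aromatic n carries 0 H:
  atom 1: O, bond orders sum to 2 (valence 2) → 0 H
  atom 2: C, bond orders sum to 4 (valence 4) → 0 H
  atom 3: O, bond orders sum to 2 (valence 2) → 0 H
  atom 4: C, bond orders sum to 1 (valence 4) → 3 H
  atom 5: aromatic c, 3 neighbours → 0 H
  atom 6: aromatic c, 3 neighbours → 0 H
  atom 7: C, bond orders sum to 4 (valence 4) → 0 H
  atom 8: O, bond orders sum to 1 (valence 2) → 1 H
  atom 9: O, bond orders sum to 2 (valence 2) → 0 H
  atom 10: aromatic c, 2 neighbours → 1 H
  atom 11: aromatic c, 2 neighbours → 1 H
  atom 12: aromatic n, 2 neighbours → 0 H
  atom 13: aromatic c, 2 neighbours → 1 H
Totals → C:8, H:7, N:1, O:4.

C8H7NO4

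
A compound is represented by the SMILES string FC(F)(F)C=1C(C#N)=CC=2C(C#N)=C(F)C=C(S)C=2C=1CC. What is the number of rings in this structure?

2

In SMILES, each pair of matching ring-closure digits denotes one ring-closing bond; the number of such bonds equals the number of independent rings.
Ring-closure bonds here: 2.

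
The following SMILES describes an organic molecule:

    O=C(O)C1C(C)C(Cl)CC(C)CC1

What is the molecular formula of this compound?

C10H17ClO2

Walk through each heavy atom and fill implicit hydrogens from standard valence (C 4, N 3, O 2, S 2, halogen 1):
  atom 1: O, bond orders sum to 2 (valence 2) → 0 H
  atom 2: C, bond orders sum to 4 (valence 4) → 0 H
  atom 3: O, bond orders sum to 1 (valence 2) → 1 H
  atom 4: C, bond orders sum to 3 (valence 4) → 1 H
  atom 5: C, bond orders sum to 3 (valence 4) → 1 H
  atom 6: C, bond orders sum to 1 (valence 4) → 3 H
  atom 7: C, bond orders sum to 3 (valence 4) → 1 H
  atom 8: Cl (halogen, monovalent) → 0 H
  atom 9: C, bond orders sum to 2 (valence 4) → 2 H
  atom 10: C, bond orders sum to 3 (valence 4) → 1 H
  atom 11: C, bond orders sum to 1 (valence 4) → 3 H
  atom 12: C, bond orders sum to 2 (valence 4) → 2 H
  atom 13: C, bond orders sum to 2 (valence 4) → 2 H
Totals → C:10, H:17, Cl:1, O:2.
In Hill order: C10H17ClO2.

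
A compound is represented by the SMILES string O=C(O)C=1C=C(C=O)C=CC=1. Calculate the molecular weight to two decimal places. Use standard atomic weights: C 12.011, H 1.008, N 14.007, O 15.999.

First, the molecular formula is C8H6O3 (counting implicit H from valence).
  C: 8 × 12.011 = 96.088
  H: 6 × 1.008 = 6.048
  O: 3 × 15.999 = 47.997
Sum: 8×12.011 + 6×1.008 + 3×15.999 = 150.133 → 150.13 g/mol.

150.13 g/mol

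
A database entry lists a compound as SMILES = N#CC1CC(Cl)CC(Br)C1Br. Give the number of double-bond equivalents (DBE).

Molecular formula: C7H8Br2ClN.
DoU = (2C + 2 + N − H − X) / 2, where X is the halogen count and O/S are ignored.
    = (2·7 + 2 + 1 − 8 − 3) / 2 = 6 / 2 = 3.

3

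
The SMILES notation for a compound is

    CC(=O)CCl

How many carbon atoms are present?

3

Count every carbon token in the SMILES (each C, including those in ring-closure positions and inside branches).
Carbon count: 3.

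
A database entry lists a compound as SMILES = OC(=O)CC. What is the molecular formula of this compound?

Walk through each heavy atom and fill implicit hydrogens from standard valence (C 4, N 3, O 2, S 2, halogen 1):
  atom 1: O, bond orders sum to 1 (valence 2) → 1 H
  atom 2: C, bond orders sum to 4 (valence 4) → 0 H
  atom 3: O, bond orders sum to 2 (valence 2) → 0 H
  atom 4: C, bond orders sum to 2 (valence 4) → 2 H
  atom 5: C, bond orders sum to 1 (valence 4) → 3 H
Totals → C:3, H:6, O:2.

C3H6O2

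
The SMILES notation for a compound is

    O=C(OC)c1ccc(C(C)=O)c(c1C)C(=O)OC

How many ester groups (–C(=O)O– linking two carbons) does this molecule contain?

The ester motif appears at heavy-atom positions 2, 15 in the SMILES.
Other groups present: 1 ketone.
Ester count: 2.

2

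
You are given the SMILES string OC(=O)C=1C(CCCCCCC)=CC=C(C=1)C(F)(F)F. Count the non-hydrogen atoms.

Every atom symbol written in the SMILES (organic subset) is one heavy atom; implicit H are not written.
Heavy atoms by element → C:15, F:3, O:2.
Total: 20.

20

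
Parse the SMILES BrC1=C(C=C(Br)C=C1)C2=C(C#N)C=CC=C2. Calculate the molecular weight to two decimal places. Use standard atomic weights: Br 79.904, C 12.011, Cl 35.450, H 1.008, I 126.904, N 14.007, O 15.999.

First, the molecular formula is C13H7Br2N (counting implicit H from valence).
  Br: 2 × 79.904 = 159.808
  C: 13 × 12.011 = 156.143
  H: 7 × 1.008 = 7.056
  N: 1 × 14.007 = 14.007
Sum: 2×79.904 + 13×12.011 + 7×1.008 + 1×14.007 = 337.014 → 337.01 g/mol.

337.01 g/mol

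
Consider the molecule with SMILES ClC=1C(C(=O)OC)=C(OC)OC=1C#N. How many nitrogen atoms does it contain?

1

Scan the SMILES for N atoms (remember two-letter symbols like Cl and Br are single atoms).
Nitrogen count: 1.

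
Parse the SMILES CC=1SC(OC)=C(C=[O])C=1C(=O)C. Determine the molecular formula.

Walk through each heavy atom and fill implicit hydrogens from standard valence (C 4, N 3, O 2, S 2, halogen 1):
  atom 1: C, bond orders sum to 1 (valence 4) → 3 H
  atom 2: C, bond orders sum to 4 (valence 4) → 0 H
  atom 3: S, bond orders sum to 2 (valence 2) → 0 H
  atom 4: C, bond orders sum to 4 (valence 4) → 0 H
  atom 5: O, bond orders sum to 2 (valence 2) → 0 H
  atom 6: C, bond orders sum to 1 (valence 4) → 3 H
  atom 7: C, bond orders sum to 4 (valence 4) → 0 H
  atom 8: C, bond orders sum to 3 (valence 4) → 1 H
  atom 9: O with explicit H count 0
  atom 10: C, bond orders sum to 4 (valence 4) → 0 H
  atom 11: C, bond orders sum to 4 (valence 4) → 0 H
  atom 12: O, bond orders sum to 2 (valence 2) → 0 H
  atom 13: C, bond orders sum to 1 (valence 4) → 3 H
Totals → C:9, H:10, O:3, S:1.

C9H10O3S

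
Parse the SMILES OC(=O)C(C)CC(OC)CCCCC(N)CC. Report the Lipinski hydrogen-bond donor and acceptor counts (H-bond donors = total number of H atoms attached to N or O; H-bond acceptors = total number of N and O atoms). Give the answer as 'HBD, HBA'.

Donors: find every N or O and count the H atoms it carries.
  atom 1 (O): bond orders sum to 1 → 1 H
  atom 3 (O): bond orders sum to 2 → 0 H
  atom 8 (O): bond orders sum to 2 → 0 H
  atom 15 (N): bond orders sum to 1 → 2 H
Lipinski HBD = 3.
Acceptors: N atoms = 1, O atoms = 3 → HBA = 4.

3, 4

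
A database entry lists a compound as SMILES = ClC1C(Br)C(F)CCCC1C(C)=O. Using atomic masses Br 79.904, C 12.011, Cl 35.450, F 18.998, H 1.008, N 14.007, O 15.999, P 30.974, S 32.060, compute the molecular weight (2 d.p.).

271.55 g/mol

First, the molecular formula is C9H13BrClFO (counting implicit H from valence).
  Br: 1 × 79.904 = 79.904
  C: 9 × 12.011 = 108.099
  Cl: 1 × 35.450 = 35.450
  F: 1 × 18.998 = 18.998
  H: 13 × 1.008 = 13.104
  O: 1 × 15.999 = 15.999
Sum: 1×79.904 + 9×12.011 + 1×35.450 + 1×18.998 + 13×1.008 + 1×15.999 = 271.554 → 271.55 g/mol.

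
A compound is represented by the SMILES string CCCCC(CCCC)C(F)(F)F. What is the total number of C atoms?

Count every carbon token in the SMILES (each C, including those in ring-closure positions and inside branches).
Carbon count: 10.

10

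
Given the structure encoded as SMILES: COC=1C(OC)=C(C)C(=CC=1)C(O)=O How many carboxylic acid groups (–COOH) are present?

1

The carboxylic acid motif appears at heavy-atom position 12 in the SMILES.
Other groups present: 2 ether.
Carboxylic acid count: 1.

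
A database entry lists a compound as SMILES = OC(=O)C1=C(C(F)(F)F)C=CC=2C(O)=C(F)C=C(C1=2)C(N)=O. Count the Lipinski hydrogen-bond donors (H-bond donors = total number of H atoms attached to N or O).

4

Donors: find every N or O and count the H atoms it carries.
  atom 1 (O): bond orders sum to 1 → 1 H
  atom 3 (O): bond orders sum to 2 → 0 H
  atom 14 (O): bond orders sum to 1 → 1 H
  atom 21 (N): bond orders sum to 1 → 2 H
  atom 22 (O): bond orders sum to 2 → 0 H
Lipinski HBD = 4.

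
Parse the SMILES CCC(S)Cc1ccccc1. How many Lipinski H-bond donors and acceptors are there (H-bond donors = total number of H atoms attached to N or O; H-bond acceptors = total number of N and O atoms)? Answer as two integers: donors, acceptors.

Donors: find every N or O and count the H atoms it carries.
  (no N or O atoms present)
Lipinski HBD = 0.
Acceptors: N atoms = 0, O atoms = 0 → HBA = 0.

0, 0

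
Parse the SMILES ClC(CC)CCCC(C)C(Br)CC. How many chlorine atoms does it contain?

Scan the SMILES for Cl atoms (remember two-letter symbols like Cl and Br are single atoms).
Chlorine count: 1.

1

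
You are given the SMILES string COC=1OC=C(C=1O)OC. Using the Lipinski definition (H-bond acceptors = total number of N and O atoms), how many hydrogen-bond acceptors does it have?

4

N atoms: 0; O atoms: 4.
Lipinski HBA = 0 + 4 = 4.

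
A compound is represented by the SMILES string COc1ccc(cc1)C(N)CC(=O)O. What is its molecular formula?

C10H13NO3

Walk through each heavy atom and fill implicit hydrogens from standard valence (C 4, N 3, O 2, S 2, halogen 1); for lowercase aromatic atoms, an aromatic c carries 1 H when it has two neighbours and 0 H with three, and aromatic n carries 0 H:
  atom 1: C, bond orders sum to 1 (valence 4) → 3 H
  atom 2: O, bond orders sum to 2 (valence 2) → 0 H
  atom 3: aromatic c, 3 neighbours → 0 H
  atom 4: aromatic c, 2 neighbours → 1 H
  atom 5: aromatic c, 2 neighbours → 1 H
  atom 6: aromatic c, 3 neighbours → 0 H
  atom 7: aromatic c, 2 neighbours → 1 H
  atom 8: aromatic c, 2 neighbours → 1 H
  atom 9: C, bond orders sum to 3 (valence 4) → 1 H
  atom 10: N, bond orders sum to 1 (valence 3) → 2 H
  atom 11: C, bond orders sum to 2 (valence 4) → 2 H
  atom 12: C, bond orders sum to 4 (valence 4) → 0 H
  atom 13: O, bond orders sum to 2 (valence 2) → 0 H
  atom 14: O, bond orders sum to 1 (valence 2) → 1 H
Totals → C:10, H:13, N:1, O:3.
In Hill order: C10H13NO3.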